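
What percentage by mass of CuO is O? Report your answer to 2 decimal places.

Molar mass = 1(63.55) + 1(16.00) = 79.550 g/mol
Mass of O per mole = 1 × 16.00 = 16.000 g
% O = 16.000 / 79.550 × 100 = 20.11%

20.11%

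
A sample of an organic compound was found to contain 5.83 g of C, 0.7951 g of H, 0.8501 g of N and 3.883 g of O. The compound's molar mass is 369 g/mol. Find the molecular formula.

n(C) = 5.83/12.01 = 0.4854, n(H) = 0.7951/1.008 = 0.7888, n(N) = 0.8501/14.01 = 0.06068, n(O) = 3.883/16.00 = 0.2427
Ratios (÷ 0.06068): C 8.000, H 13.000, N 1.000, O 4.000
Ratio ≈ 8:13:1:4, so the empirical formula is C8H13NO4
Empirical-formula mass = 187.19 g/mol
n = 369 / 187.19 = 1.97 ≈ 2
Molecular formula = (C8H13NO4)×2 = C16H26N2O8

C16H26N2O8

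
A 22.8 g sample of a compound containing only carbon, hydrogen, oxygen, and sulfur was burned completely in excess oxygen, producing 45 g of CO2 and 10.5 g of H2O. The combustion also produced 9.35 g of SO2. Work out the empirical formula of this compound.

mol C = 45 / 44.01 = 1.022; mass C = 1.022 × 12.01 = 12.28 g
mol H = 2 × (10.5 / 18.02) = 1.165; mass H = 1.165 × 1.008 = 1.175 g
mol S = 9.35 / 64.07 = 0.1459; mass S = 4.680 g
mass O = 22.8 − (18.13) = 4.665 g → mol O = 0.2916
Smallest is S at 0.1459 mol; normalising gives C 7.007, H 7.986, O 1.998, S 1.000
≈ 7:8:2:1 → C7H8O2S

C7H8O2S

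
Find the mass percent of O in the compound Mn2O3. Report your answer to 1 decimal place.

30.4%

Molar mass = 2(54.94) + 3(16.00) = 157.880 g/mol
Mass of O per mole = 3 × 16.00 = 48.000 g
% O = 48.000 / 157.880 × 100 = 30.4%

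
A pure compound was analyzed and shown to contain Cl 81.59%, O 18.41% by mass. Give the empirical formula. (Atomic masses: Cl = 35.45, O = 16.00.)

Assume 100 g: 81.59 g Cl, 18.41 g O.
Cl: 81.59 g ÷ 35.45 g/mol = 2.302 mol
O: 18.41 g ÷ 16.00 g/mol = 1.151 mol
Ratios (÷ 1.151): Cl 2.000, O 1.000
≈ 2:1 → Cl2O

Cl2O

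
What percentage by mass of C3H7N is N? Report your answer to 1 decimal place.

Molar mass = 3(12.01) + 7(1.008) + 1(14.01) = 57.096 g/mol
Mass of N per mole = 1 × 14.01 = 14.010 g
% N = 14.010 / 57.096 × 100 = 24.5%

24.5%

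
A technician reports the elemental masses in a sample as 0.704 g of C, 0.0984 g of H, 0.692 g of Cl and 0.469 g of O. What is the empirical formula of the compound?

Moles — C: 0.704 / 12.01 = 0.05862 mol; H: 0.0984 / 1.008 = 0.09762 mol; Cl: 0.692 / 35.45 = 0.01952 mol; O: 0.469 / 16.00 = 0.02931 mol
Smallest is Cl at 0.01952 mol; normalising gives C 3.003, H 5.001, Cl 1.000, O 1.502
Multiply by 2: C 6.01, H 10.00, Cl 2.00, O 3.00 → C6H10Cl2O3

C6H10Cl2O3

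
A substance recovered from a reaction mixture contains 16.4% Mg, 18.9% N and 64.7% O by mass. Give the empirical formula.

MgN2O6

Assume 100 g: 16.4 g Mg, 18.9 g N, 64.7 g O.
n(Mg) = 16.4/24.31 = 0.6746, n(N) = 18.9/14.01 = 1.349, n(O) = 64.7/16.00 = 4.044
Ratios (÷ 0.6746): Mg 1.000, N 2.000, O 5.994
≈ 1:2:6 → MgN2O6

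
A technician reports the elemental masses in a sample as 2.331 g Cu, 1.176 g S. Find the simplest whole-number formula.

CuS

Moles — Cu: 2.331 / 63.55 = 0.03668 mol; S: 1.176 / 32.07 = 0.03667 mol
Divide by the smallest (0.03667 mol S): Cu 1.000, S 1.000
→ CuS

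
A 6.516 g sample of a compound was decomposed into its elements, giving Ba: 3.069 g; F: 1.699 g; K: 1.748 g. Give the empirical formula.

BaF4K2

Moles — Ba: 3.069 / 137.33 = 0.02235 mol; F: 1.699 / 19.00 = 0.08942 mol; K: 1.748 / 39.10 = 0.04471 mol
Smallest is Ba at 0.02235 mol; normalising gives Ba 1.000, F 4.001, K 2.000
→ BaF4K2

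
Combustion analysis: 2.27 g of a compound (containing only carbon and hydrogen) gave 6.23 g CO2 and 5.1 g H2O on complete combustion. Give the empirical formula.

CH4

mol C = 6.23 / 44.01 = 0.1416; mass C = 0.1416 × 12.01 = 1.700 g
mol H = 2 × (5.1 / 18.02) = 0.5660; mass H = 0.5660 × 1.008 = 0.5706 g
Divide by the smallest (0.1416 mol C): C 1.000, H 3.999
→ CH4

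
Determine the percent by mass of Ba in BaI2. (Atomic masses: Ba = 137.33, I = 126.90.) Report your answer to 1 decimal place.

Molar mass = 1(137.33) + 2(126.90) = 391.130 g/mol
Mass of Ba per mole = 1 × 137.33 = 137.330 g
% Ba = 137.330 / 391.130 × 100 = 35.1%

35.1%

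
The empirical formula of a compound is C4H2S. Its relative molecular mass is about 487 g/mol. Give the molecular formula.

Empirical-formula mass = 82.13 g/mol
n = 487 / 82.13 = 5.93 ≈ 6
Molecular formula = (C4H2S)6 = C24H12S6

C24H12S6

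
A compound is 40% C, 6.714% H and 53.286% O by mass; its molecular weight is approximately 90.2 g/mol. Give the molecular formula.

Assume 100 g: 40 g C, 6.714 g H, 53.286 g O.
Moles — C: 40 / 12.01 = 3.331 mol; H: 6.714 / 1.008 = 6.661 mol; O: 53.286 / 16.00 = 3.33 mol
Divide by the smallest (3.33 mol O): C 1.000, H 2.000, O 1.000
→ CH2O
Empirical-formula mass = 30.03 g/mol
n = 90.2 / 30.03 = 3.00 ≈ 3
Molecular formula = (CH2O)×3 = C3H6O3

C3H6O3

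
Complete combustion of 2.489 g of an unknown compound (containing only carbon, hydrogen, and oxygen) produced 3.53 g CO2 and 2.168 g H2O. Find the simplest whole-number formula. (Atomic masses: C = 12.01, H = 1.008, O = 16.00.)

mol C = 3.53 / 44.01 = 0.08021; mass C = 0.08021 × 12.01 = 0.9633 g
mol H = 2 × (2.168 / 18.02) = 0.2406; mass H = 0.2406 × 1.008 = 0.2425 g
mass O = 2.489 − (1.206) = 1.283 g → mol O = 0.08020
Divide by the smallest (0.0802 mol O): C 1.000, H 3.000, O 1.000
≈ 1:3:1 → CH3O

CH3O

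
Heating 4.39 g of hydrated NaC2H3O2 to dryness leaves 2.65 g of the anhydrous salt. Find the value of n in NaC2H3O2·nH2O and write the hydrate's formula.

Mass of water lost = 4.39 − 2.65 = 1.74 g → 1.74 / 18.02 = 0.09656 mol H2O
Molar mass of NaC2H3O2 = 82.03 g/mol → mol NaC2H3O2 = 2.65 / 82.03 = 0.0323
n = 0.09656 / 0.0323 = 2.99 ≈ 3 → NaC2H3O2·3H2O

NaC2H3O2·3H2O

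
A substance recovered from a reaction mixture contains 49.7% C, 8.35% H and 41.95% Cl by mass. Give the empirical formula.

C7H14Cl2

Assume 100 g: 49.7 g C, 8.35 g H, 41.95 g Cl.
n(C) = 49.7/12.01 = 4.138, n(H) = 8.35/1.008 = 8.284, n(Cl) = 41.95/35.45 = 1.183
Divide by the smallest (1.183 mol Cl): C 3.497, H 7.000, Cl 1.000
×2: C 6.99, H 14.00, Cl 2.00 → C7H14Cl2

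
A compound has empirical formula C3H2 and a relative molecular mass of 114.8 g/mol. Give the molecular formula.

Empirical-formula mass = 38.05 g/mol
n = 114.8 / 38.05 = 3.02 ≈ 3
Molecular formula = (C3H2)3 = C9H6

C9H6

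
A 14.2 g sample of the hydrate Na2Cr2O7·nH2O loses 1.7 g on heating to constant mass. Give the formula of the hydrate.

Na2Cr2O7·2H2O

Mass of anhydrous Na2Cr2O7 = 14.2 − 1.7 = 12.5 g
mol H2O = 1.7 / 18.02 = 0.09434
Molar mass of Na2Cr2O7 = 261.98 g/mol → mol Na2Cr2O7 = 12.5 / 261.98 = 0.04771
n = 0.09434 / 0.04771 = 1.98 ≈ 2 → Na2Cr2O7·2H2O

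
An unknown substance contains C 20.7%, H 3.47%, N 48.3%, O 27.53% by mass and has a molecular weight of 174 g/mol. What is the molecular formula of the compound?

C3H6N6O3

Assume 100 g: 20.7 g C, 3.47 g H, 48.3 g N, 27.53 g O.
Moles — C: 20.7 / 12.01 = 1.724 mol; H: 3.47 / 1.008 = 3.442 mol; N: 48.3 / 14.01 = 3.448 mol; O: 27.53 / 16.00 = 1.721 mol
Divide by the smallest (1.721 mol O): C 1.002, H 2.001, N 2.004, O 1.000
→ CH2N2O
Empirical-formula mass = 58.05 g/mol
n = 174 / 58.05 = 3.00 ≈ 3
Molecular formula = (CH2N2O)×3 = C3H6N6O3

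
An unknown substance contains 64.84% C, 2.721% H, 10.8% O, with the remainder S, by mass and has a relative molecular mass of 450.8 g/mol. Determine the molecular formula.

C24H12O3S3

Assume 100 g: 64.84 g C, 2.721 g H, 10.8 g O, 21.639 g S.
C: 64.84 g ÷ 12.01 g/mol = 5.399 mol
H: 2.721 g ÷ 1.008 g/mol = 2.699 mol
O: 10.8 g ÷ 16.00 g/mol = 0.675 mol
S: 21.639 g ÷ 32.07 g/mol = 0.6747 mol
Divide by the smallest (0.6747 mol S): C 8.001, H 4.001, O 1.000, S 1.000
≈ 8:4:1:1 → C8H4OS
Empirical-formula mass = 148.18 g/mol
n = 450.8 / 148.18 = 3.04 ≈ 3
Molecular formula = (C8H4OS)×3 = C24H12O3S3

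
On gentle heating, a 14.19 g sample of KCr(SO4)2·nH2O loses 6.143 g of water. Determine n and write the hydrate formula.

Mass of anhydrous KCr(SO4)2 = 14.19 − 6.143 = 8.047 g
mol H2O = 6.143 / 18.02 = 0.3409
Molar mass of KCr(SO4)2 = 283.24 g/mol → mol KCr(SO4)2 = 8.047 / 283.24 = 0.02841
n = 0.3409 / 0.02841 = 12.00 ≈ 12 → KCr(SO4)2·12H2O

KCr(SO4)2·12H2O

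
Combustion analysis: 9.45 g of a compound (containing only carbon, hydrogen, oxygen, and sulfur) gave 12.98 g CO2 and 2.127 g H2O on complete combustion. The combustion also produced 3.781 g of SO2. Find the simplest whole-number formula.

C5H4O4S

mol C = 12.98 / 44.01 = 0.2949; mass C = 0.2949 × 12.01 = 3.542 g
mol H = 2 × (2.127 / 18.02) = 0.2361; mass H = 0.2361 × 1.008 = 0.2380 g
mol S = 3.781 / 64.07 = 0.05901; mass S = 1.893 g
mass O = 9.45 − (5.673) = 3.777 g → mol O = 0.2361
Smallest is S at 0.05901 mol; normalising gives C 4.998, H 4.000, O 4.000, S 1.000
≈ 5:4:4:1 → C5H4O4S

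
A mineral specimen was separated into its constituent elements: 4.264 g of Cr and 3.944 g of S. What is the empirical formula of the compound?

n(Cr) = 4.264/52.00 = 0.082, n(S) = 3.944/32.07 = 0.123
Smallest is Cr at 0.082 mol; normalising gives Cr 1.000, S 1.500
Scaling by 2: Cr 2.00, S 3.00 → Cr2S3

Cr2S3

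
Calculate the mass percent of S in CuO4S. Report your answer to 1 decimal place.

20.1%

Molar mass = 1(63.55) + 4(16.00) + 1(32.07) = 159.620 g/mol
Mass of S per mole = 1 × 32.07 = 32.070 g
% S = 32.070 / 159.620 × 100 = 20.1%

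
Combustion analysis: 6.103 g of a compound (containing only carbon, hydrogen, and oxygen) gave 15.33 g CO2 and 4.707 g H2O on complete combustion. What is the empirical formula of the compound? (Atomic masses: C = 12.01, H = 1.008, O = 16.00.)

mol C = 15.33 / 44.01 = 0.3483; mass C = 0.3483 × 12.01 = 4.183 g
mol H = 2 × (4.707 / 18.02) = 0.5224; mass H = 0.5224 × 1.008 = 0.5266 g
mass O = 6.103 − (4.710) = 1.393 g → mol O = 0.08706
Ratios (÷ 0.08706): C 4.001, H 6.001, O 1.000
→ C4H6O

C4H6O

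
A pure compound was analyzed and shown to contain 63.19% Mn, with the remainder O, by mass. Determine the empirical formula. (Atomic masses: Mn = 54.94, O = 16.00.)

MnO2

Assume 100 g: 63.19 g Mn, 36.81 g O.
Moles — Mn: 63.19 / 54.94 = 1.15 mol; O: 36.81 / 16.00 = 2.301 mol
Divide by the smallest (1.15 mol Mn): Mn 1.000, O 2.000
≈ 1:2 → MnO2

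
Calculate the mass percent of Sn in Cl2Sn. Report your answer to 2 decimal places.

62.61%

Molar mass = 2(35.45) + 1(118.71) = 189.610 g/mol
Mass of Sn per mole = 1 × 118.71 = 118.710 g
% Sn = 118.710 / 189.610 × 100 = 62.61%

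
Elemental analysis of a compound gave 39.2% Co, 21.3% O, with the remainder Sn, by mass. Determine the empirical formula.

Co2O4Sn

Assume 100 g: 39.2 g Co, 21.3 g O, 39.5 g Sn.
Moles — Co: 39.2 / 58.93 = 0.6652 mol; O: 21.3 / 16.00 = 1.331 mol; Sn: 39.5 / 118.71 = 0.3327 mol
Divide by the smallest (0.3327 mol Sn): Co 1.999, O 4.001, Sn 1.000
Ratio ≈ 2:4:1, so the empirical formula is Co2O4Sn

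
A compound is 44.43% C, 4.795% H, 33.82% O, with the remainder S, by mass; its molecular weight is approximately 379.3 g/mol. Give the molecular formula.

Assume 100 g: 44.43 g C, 4.795 g H, 33.82 g O, 16.955 g S.
C: 44.43 g ÷ 12.01 g/mol = 3.699 mol
H: 4.795 g ÷ 1.008 g/mol = 4.757 mol
O: 33.82 g ÷ 16.00 g/mol = 2.114 mol
S: 16.955 g ÷ 32.07 g/mol = 0.5287 mol
Divide by the smallest (0.5287 mol S): C 6.997, H 8.998, O 3.998, S 1.000
Ratio ≈ 7:9:4:1, so the empirical formula is C7H9O4S
Empirical-formula mass = 189.21 g/mol
n = 379.3 / 189.21 = 2.00 ≈ 2
Molecular formula = (C7H9O4S)×2 = C14H18O8S2

C14H18O8S2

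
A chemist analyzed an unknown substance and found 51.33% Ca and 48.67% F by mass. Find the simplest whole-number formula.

Assume 100 g: 51.33 g Ca, 48.67 g F.
Moles — Ca: 51.33 / 40.08 = 1.281 mol; F: 48.67 / 19.00 = 2.562 mol
Smallest is Ca at 1.281 mol; normalising gives Ca 1.000, F 2.000
≈ 1:2 → CaF2

CaF2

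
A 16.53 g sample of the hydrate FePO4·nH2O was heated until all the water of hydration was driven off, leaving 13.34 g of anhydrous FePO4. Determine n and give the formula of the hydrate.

FePO4·2H2O

Mass of water lost = 16.53 − 13.34 = 3.19 g → 3.19 / 18.02 = 0.177 mol H2O
Molar mass of FePO4 = 150.82 g/mol → mol FePO4 = 13.34 / 150.82 = 0.08845
n = 0.177 / 0.08845 = 2.00 ≈ 2 → FePO4·2H2O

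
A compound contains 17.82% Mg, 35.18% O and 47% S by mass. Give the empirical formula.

Assume 100 g: 17.82 g Mg, 35.18 g O, 47 g S.
Moles — Mg: 17.82 / 24.31 = 0.733 mol; O: 35.18 / 16.00 = 2.199 mol; S: 47 / 32.07 = 1.466 mol
Ratios (÷ 0.733): Mg 1.000, O 3.000, S 1.999
→ MgO3S2

MgO3S2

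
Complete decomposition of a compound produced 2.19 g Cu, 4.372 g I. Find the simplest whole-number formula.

n(Cu) = 2.19/63.55 = 0.03446, n(I) = 4.372/126.90 = 0.03445
Divide by the smallest (0.03445 mol I): Cu 1.000, I 1.000
→ CuI

CuI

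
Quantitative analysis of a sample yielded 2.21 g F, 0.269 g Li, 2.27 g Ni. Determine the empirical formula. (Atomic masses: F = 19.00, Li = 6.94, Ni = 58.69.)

F3LiNi

F: 2.21 g ÷ 19.00 g/mol = 0.1163 mol
Li: 0.269 g ÷ 6.94 g/mol = 0.03876 mol
Ni: 2.27 g ÷ 58.69 g/mol = 0.03868 mol
Divide by the smallest (0.03868 mol Ni): F 3.007, Li 1.002, Ni 1.000
≈ 3:1:1 → F3LiNi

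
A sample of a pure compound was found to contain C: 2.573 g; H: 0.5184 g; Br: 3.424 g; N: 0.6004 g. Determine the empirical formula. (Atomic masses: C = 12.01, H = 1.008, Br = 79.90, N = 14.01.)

C5H12BrN

C: 2.573 g ÷ 12.01 g/mol = 0.2142 mol
H: 0.5184 g ÷ 1.008 g/mol = 0.5143 mol
Br: 3.424 g ÷ 79.90 g/mol = 0.04285 mol
N: 0.6004 g ÷ 14.01 g/mol = 0.04286 mol
Ratios (÷ 0.04285): C 4.999, H 12.001, Br 1.000, N 1.000
Ratio ≈ 5:12:1:1, so the empirical formula is C5H12BrN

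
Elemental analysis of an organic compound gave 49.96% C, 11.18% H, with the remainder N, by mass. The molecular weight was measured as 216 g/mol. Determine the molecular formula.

Assume 100 g: 49.96 g C, 11.18 g H, 38.86 g N.
Moles — C: 49.96 / 12.01 = 4.16 mol; H: 11.18 / 1.008 = 11.09 mol; N: 38.86 / 14.01 = 2.774 mol
Divide by the smallest (2.774 mol N): C 1.500, H 3.999, N 1.000
Scaling by 2: C 3.00, H 8.00, N 2.00 → C3H8N2
Empirical-formula mass = 72.11 g/mol
n = 216 / 72.11 = 3.00 ≈ 3
Molecular formula = (C3H8N2)×3 = C9H24N6

C9H24N6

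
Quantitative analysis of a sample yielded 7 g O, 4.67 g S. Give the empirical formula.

Moles — O: 7 / 16.00 = 0.4375 mol; S: 4.67 / 32.07 = 0.1456 mol
Ratios (÷ 0.1456): O 3.004, S 1.000
≈ 3:1 → O3S

O3S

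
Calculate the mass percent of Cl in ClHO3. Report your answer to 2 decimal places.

Molar mass = 1(35.45) + 1(1.008) + 3(16.00) = 84.458 g/mol
Mass of Cl per mole = 1 × 35.45 = 35.450 g
% Cl = 35.450 / 84.458 × 100 = 41.97%

41.97%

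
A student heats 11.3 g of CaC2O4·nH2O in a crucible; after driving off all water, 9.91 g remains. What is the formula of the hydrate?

Mass of water lost = 11.3 − 9.91 = 1.39 g → 1.39 / 18.02 = 0.07714 mol H2O
Molar mass of CaC2O4 = 128.10 g/mol → mol CaC2O4 = 9.91 / 128.10 = 0.07736
n = 0.07714 / 0.07736 = 1.00 ≈ 1 → CaC2O4·H2O

CaC2O4·H2O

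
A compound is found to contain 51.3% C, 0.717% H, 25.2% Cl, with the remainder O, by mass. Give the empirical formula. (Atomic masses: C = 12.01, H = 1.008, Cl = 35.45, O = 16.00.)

C6HClO2

Assume 100 g: 51.3 g C, 0.717 g H, 25.2 g Cl, 22.78 g O.
C: 51.3 g ÷ 12.01 g/mol = 4.271 mol
H: 0.717 g ÷ 1.008 g/mol = 0.7113 mol
Cl: 25.2 g ÷ 35.45 g/mol = 0.7109 mol
O: 22.78 g ÷ 16.00 g/mol = 1.424 mol
Ratios (÷ 0.7109): C 6.009, H 1.001, Cl 1.000, O 2.003
→ C6HClO2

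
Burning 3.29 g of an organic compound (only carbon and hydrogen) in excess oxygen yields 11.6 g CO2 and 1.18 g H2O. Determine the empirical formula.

C2H

mol C = 11.6 / 44.01 = 0.2636; mass C = 0.2636 × 12.01 = 3.166 g
mol H = 2 × (1.18 / 18.02) = 0.1310; mass H = 0.1310 × 1.008 = 0.1320 g
Smallest is H at 0.131 mol; normalising gives C 2.013, H 1.000
≈ 2:1 → C2H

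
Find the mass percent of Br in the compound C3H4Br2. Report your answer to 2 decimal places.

Molar mass = 3(12.01) + 4(1.008) + 2(79.90) = 199.862 g/mol
Mass of Br per mole = 2 × 79.90 = 159.800 g
% Br = 159.800 / 199.862 × 100 = 79.96%

79.96%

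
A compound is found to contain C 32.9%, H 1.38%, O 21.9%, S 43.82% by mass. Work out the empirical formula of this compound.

C2HOS

Assume 100 g: 32.9 g C, 1.38 g H, 21.9 g O, 43.82 g S.
Moles — C: 32.9 / 12.01 = 2.739 mol; H: 1.38 / 1.008 = 1.369 mol; O: 21.9 / 16.00 = 1.369 mol; S: 43.82 / 32.07 = 1.366 mol
Divide by the smallest (1.366 mol S): C 2.005, H 1.002, O 1.002, S 1.000
→ C2HOS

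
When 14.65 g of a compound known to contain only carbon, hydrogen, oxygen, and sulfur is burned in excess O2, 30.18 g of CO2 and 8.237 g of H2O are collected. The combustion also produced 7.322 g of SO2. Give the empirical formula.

mol C = 30.18 / 44.01 = 0.6858; mass C = 0.6858 × 12.01 = 8.236 g
mol H = 2 × (8.237 / 18.02) = 0.9142; mass H = 0.9142 × 1.008 = 0.9215 g
mol S = 7.322 / 64.07 = 0.1143; mass S = 3.665 g
mass O = 14.65 − (12.82) = 1.828 g → mol O = 0.1142
Ratios (÷ 0.1142): C 6.004, H 8.004, O 1.000, S 1.001
→ C6H8OS

C6H8OS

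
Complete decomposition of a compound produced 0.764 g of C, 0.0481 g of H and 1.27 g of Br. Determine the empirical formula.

C4H3Br

Moles — C: 0.764 / 12.01 = 0.06361 mol; H: 0.0481 / 1.008 = 0.04772 mol; Br: 1.27 / 79.90 = 0.01589 mol
Smallest is Br at 0.01589 mol; normalising gives C 4.002, H 3.002, Br 1.000
→ C4H3Br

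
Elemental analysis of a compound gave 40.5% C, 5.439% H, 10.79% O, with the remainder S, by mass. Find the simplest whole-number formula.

C5H8OS2

Assume 100 g: 40.5 g C, 5.439 g H, 10.79 g O, 43.271 g S.
n(C) = 40.5/12.01 = 3.372, n(H) = 5.439/1.008 = 5.396, n(O) = 10.79/16.00 = 0.6744, n(S) = 43.271/32.07 = 1.349
Smallest is O at 0.6744 mol; normalising gives C 5.000, H 8.001, O 1.000, S 2.001
Ratio ≈ 5:8:1:2, so the empirical formula is C5H8OS2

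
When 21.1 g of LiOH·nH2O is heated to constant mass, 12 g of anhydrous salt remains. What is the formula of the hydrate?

Mass of water lost = 21.1 − 12 = 9.1 g → 9.1 / 18.02 = 0.505 mol H2O
Molar mass of LiOH = 23.95 g/mol → mol LiOH = 12 / 23.95 = 0.5011
n = 0.505 / 0.5011 = 1.01 ≈ 1 → LiOH·H2O

LiOH·H2O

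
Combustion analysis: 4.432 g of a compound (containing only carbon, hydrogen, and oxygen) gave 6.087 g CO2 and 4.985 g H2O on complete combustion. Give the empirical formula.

mol C = 6.087 / 44.01 = 0.1383; mass C = 0.1383 × 12.01 = 1.661 g
mol H = 2 × (4.985 / 18.02) = 0.5533; mass H = 0.5533 × 1.008 = 0.5577 g
mass O = 4.432 − (2.219) = 2.213 g → mol O = 0.1383
Divide by the smallest (0.1383 mol C): C 1.000, H 4.000, O 1.000
→ CH4O

CH4O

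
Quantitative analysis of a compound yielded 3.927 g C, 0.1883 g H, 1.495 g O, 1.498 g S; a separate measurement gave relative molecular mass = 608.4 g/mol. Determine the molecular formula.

n(C) = 3.927/12.01 = 0.327, n(H) = 0.1883/1.008 = 0.1868, n(O) = 1.495/16.00 = 0.09344, n(S) = 1.498/32.07 = 0.04671
Divide by the smallest (0.04671 mol S): C 7.000, H 3.999, O 2.000, S 1.000
Ratio ≈ 7:4:2:1, so the empirical formula is C7H4O2S
Empirical-formula mass = 152.17 g/mol
n = 608.4 / 152.17 = 4.00 ≈ 4
Molecular formula = (C7H4O2S)×4 = C28H16O8S4

C28H16O8S4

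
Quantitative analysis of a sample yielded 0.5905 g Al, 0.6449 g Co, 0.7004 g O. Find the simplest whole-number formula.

Al2CoO4

Al: 0.5905 g ÷ 26.98 g/mol = 0.02189 mol
Co: 0.6449 g ÷ 58.93 g/mol = 0.01094 mol
O: 0.7004 g ÷ 16.00 g/mol = 0.04378 mol
Ratios (÷ 0.01094): Al 2.000, Co 1.000, O 4.000
→ Al2CoO4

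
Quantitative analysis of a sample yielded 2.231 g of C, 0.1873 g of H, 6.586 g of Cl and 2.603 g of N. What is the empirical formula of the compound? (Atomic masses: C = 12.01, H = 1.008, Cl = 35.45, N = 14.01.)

Moles — C: 2.231 / 12.01 = 0.1858 mol; H: 0.1873 / 1.008 = 0.1858 mol; Cl: 6.586 / 35.45 = 0.1858 mol; N: 2.603 / 14.01 = 0.1858 mol
Smallest is C at 0.1858 mol; normalising gives C 1.000, H 1.000, Cl 1.000, N 1.000
Ratio ≈ 1:1:1:1, so the empirical formula is CHClN

CHClN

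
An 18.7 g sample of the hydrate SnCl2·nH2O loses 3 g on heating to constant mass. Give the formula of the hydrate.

SnCl2·2H2O

Mass of anhydrous SnCl2 = 18.7 − 3 = 15.7 g
mol H2O = 3 / 18.02 = 0.1665
Molar mass of SnCl2 = 189.61 g/mol → mol SnCl2 = 15.7 / 189.61 = 0.0828
n = 0.1665 / 0.0828 = 2.01 ≈ 2 → SnCl2·2H2O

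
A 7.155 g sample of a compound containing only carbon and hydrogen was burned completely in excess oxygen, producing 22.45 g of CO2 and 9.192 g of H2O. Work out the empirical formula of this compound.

mol C = 22.45 / 44.01 = 0.5101; mass C = 0.5101 × 12.01 = 6.126 g
mol H = 2 × (9.192 / 18.02) = 1.020; mass H = 1.020 × 1.008 = 1.028 g
Divide by the smallest (0.5101 mol C): C 1.000, H 2.000
≈ 1:2 → CH2

CH2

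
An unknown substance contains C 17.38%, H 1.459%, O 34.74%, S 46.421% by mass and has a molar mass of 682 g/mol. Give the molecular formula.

C10H10O15S10

Assume 100 g: 17.38 g C, 1.459 g H, 34.74 g O, 46.421 g S.
Moles — C: 17.38 / 12.01 = 1.447 mol; H: 1.459 / 1.008 = 1.447 mol; O: 34.74 / 16.00 = 2.171 mol; S: 46.421 / 32.07 = 1.447 mol
Ratios (÷ 1.447): C 1.000, H 1.000, O 1.500, S 1.000
×2: C 2.00, H 2.00, O 3.00, S 2.00 → C2H2O3S2
Empirical-formula mass = 138.18 g/mol
n = 682 / 138.18 = 4.94 ≈ 5
Molecular formula = (C2H2O3S2)×5 = C10H10O15S10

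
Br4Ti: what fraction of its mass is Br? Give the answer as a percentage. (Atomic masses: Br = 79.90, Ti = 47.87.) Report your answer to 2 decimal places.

86.97%

Molar mass = 4(79.90) + 1(47.87) = 367.470 g/mol
Mass of Br per mole = 4 × 79.90 = 319.600 g
% Br = 319.600 / 367.470 × 100 = 86.97%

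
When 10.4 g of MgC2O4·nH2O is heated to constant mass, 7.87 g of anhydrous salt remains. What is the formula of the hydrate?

Mass of water lost = 10.4 − 7.87 = 2.53 g → 2.53 / 18.02 = 0.1404 mol H2O
Molar mass of MgC2O4 = 112.33 g/mol → mol MgC2O4 = 7.87 / 112.33 = 0.07006
n = 0.1404 / 0.07006 = 2.00 ≈ 2 → MgC2O4·2H2O

MgC2O4·2H2O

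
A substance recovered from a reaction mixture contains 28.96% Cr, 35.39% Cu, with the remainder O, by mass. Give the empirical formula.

CrCuO4

Assume 100 g: 28.96 g Cr, 35.39 g Cu, 35.65 g O.
Cr: 28.96 g ÷ 52.00 g/mol = 0.5569 mol
Cu: 35.39 g ÷ 63.55 g/mol = 0.5569 mol
O: 35.65 g ÷ 16.00 g/mol = 2.228 mol
Smallest is Cu at 0.5569 mol; normalising gives Cr 1.000, Cu 1.000, O 4.001
≈ 1:1:4 → CrCuO4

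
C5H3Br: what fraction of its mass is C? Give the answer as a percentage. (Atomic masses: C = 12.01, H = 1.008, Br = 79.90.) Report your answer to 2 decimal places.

Molar mass = 5(12.01) + 3(1.008) + 1(79.90) = 142.974 g/mol
Mass of C per mole = 5 × 12.01 = 60.050 g
% C = 60.050 / 142.974 × 100 = 42.00%

42.00%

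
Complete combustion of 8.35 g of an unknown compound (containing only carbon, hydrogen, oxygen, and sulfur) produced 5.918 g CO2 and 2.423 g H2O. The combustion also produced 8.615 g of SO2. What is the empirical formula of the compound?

CH2OS

mol C = 5.918 / 44.01 = 0.1345; mass C = 0.1345 × 12.01 = 1.615 g
mol H = 2 × (2.423 / 18.02) = 0.2689; mass H = 0.2689 × 1.008 = 0.2711 g
mol S = 8.615 / 64.07 = 0.1345; mass S = 4.312 g
mass O = 8.35 − (6.198) = 2.152 g → mol O = 0.1345
Ratios (÷ 0.1345): C 1.000, H 2.000, O 1.000, S 1.000
Ratio ≈ 1:2:1:1, so the empirical formula is CH2OS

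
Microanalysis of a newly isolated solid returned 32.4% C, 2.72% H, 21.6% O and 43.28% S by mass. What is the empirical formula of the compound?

C2H2OS

Assume 100 g: 32.4 g C, 2.72 g H, 21.6 g O, 43.28 g S.
C: 32.4 g ÷ 12.01 g/mol = 2.698 mol
H: 2.72 g ÷ 1.008 g/mol = 2.698 mol
O: 21.6 g ÷ 16.00 g/mol = 1.35 mol
S: 43.28 g ÷ 32.07 g/mol = 1.35 mol
Divide by the smallest (1.35 mol S): C 1.999, H 1.999, O 1.000, S 1.000
≈ 2:2:1:1 → C2H2OS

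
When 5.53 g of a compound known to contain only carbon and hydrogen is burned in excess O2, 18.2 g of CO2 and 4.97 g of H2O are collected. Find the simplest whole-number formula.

C3H4

mol C = 18.2 / 44.01 = 0.4135; mass C = 0.4135 × 12.01 = 4.967 g
mol H = 2 × (4.97 / 18.02) = 0.5516; mass H = 0.5516 × 1.008 = 0.5560 g
Smallest is C at 0.4135 mol; normalising gives C 1.000, H 1.334
×3: C 3.00, H 4.00 → C3H4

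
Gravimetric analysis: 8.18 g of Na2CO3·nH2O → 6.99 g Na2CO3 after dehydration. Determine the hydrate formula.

Mass of water lost = 8.18 − 6.99 = 1.19 g → 1.19 / 18.02 = 0.06604 mol H2O
Molar mass of Na2CO3 = 105.99 g/mol → mol Na2CO3 = 6.99 / 105.99 = 0.06595
n = 0.06604 / 0.06595 = 1.00 ≈ 1 → Na2CO3·H2O

Na2CO3·H2O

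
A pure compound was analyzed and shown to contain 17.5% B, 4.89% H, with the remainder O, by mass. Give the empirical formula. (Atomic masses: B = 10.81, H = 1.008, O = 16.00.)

BH3O3

Assume 100 g: 17.5 g B, 4.89 g H, 77.61 g O.
Moles — B: 17.5 / 10.81 = 1.619 mol; H: 4.89 / 1.008 = 4.851 mol; O: 77.61 / 16.00 = 4.851 mol
Smallest is B at 1.619 mol; normalising gives B 1.000, H 2.997, O 2.996
Ratio ≈ 1:3:3, so the empirical formula is BH3O3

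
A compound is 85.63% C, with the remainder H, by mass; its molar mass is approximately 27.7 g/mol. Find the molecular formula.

Assume 100 g: 85.63 g C, 14.37 g H.
n(C) = 85.63/12.01 = 7.13, n(H) = 14.37/1.008 = 14.26
Divide by the smallest (7.13 mol C): C 1.000, H 1.999
≈ 1:2 → CH2
Empirical-formula mass = 14.03 g/mol
n = 27.7 / 14.03 = 1.97 ≈ 2
Molecular formula = (CH2)×2 = C2H4

C2H4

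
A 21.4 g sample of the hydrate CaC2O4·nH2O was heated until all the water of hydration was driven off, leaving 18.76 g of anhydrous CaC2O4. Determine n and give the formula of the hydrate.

Mass of water lost = 21.4 − 18.76 = 2.64 g → 2.64 / 18.02 = 0.1465 mol H2O
Molar mass of CaC2O4 = 128.10 g/mol → mol CaC2O4 = 18.76 / 128.10 = 0.1464
n = 0.1465 / 0.1464 = 1.00 ≈ 1 → CaC2O4·H2O

CaC2O4·H2O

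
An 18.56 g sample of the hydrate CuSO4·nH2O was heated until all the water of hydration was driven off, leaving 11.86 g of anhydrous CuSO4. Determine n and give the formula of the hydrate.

Mass of water lost = 18.56 − 11.86 = 6.7 g → 6.7 / 18.02 = 0.3718 mol H2O
Molar mass of CuSO4 = 159.62 g/mol → mol CuSO4 = 11.86 / 159.62 = 0.0743
n = 0.3718 / 0.0743 = 5.00 ≈ 5 → CuSO4·5H2O

CuSO4·5H2O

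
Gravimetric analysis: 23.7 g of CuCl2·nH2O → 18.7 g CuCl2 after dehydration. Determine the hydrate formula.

Mass of water lost = 23.7 − 18.7 = 5 g → 5 / 18.02 = 0.2775 mol H2O
Molar mass of CuCl2 = 134.45 g/mol → mol CuCl2 = 18.7 / 134.45 = 0.1391
n = 0.2775 / 0.1391 = 1.99 ≈ 2 → CuCl2·2H2O

CuCl2·2H2O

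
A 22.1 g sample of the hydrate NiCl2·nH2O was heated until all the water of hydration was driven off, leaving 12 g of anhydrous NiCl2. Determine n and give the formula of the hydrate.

NiCl2·6H2O

Mass of water lost = 22.1 − 12 = 10.1 g → 10.1 / 18.02 = 0.5605 mol H2O
Molar mass of NiCl2 = 129.59 g/mol → mol NiCl2 = 12 / 129.59 = 0.0926
n = 0.5605 / 0.0926 = 6.05 ≈ 6 → NiCl2·6H2O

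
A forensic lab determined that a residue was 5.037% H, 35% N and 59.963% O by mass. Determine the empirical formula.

H4N2O3

Assume 100 g: 5.037 g H, 35 g N, 59.963 g O.
n(H) = 5.037/1.008 = 4.997, n(N) = 35/14.01 = 2.498, n(O) = 59.963/16.00 = 3.748
Ratios (÷ 2.498): H 2.000, N 1.000, O 1.500
Scaling by 2: H 4.00, N 2.00, O 3.00 → H4N2O3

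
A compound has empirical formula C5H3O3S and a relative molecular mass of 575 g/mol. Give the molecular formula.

Empirical-formula mass = 143.14 g/mol
n = 575 / 143.14 = 4.02 ≈ 4
Molecular formula = (C5H3O3S)4 = C20H12O12S4

C20H12O12S4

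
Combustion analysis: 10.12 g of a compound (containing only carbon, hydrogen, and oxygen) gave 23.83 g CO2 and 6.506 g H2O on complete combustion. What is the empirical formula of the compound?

mol C = 23.83 / 44.01 = 0.5415; mass C = 0.5415 × 12.01 = 6.503 g
mol H = 2 × (6.506 / 18.02) = 0.7221; mass H = 0.7221 × 1.008 = 0.7279 g
mass O = 10.12 − (7.231) = 2.889 g → mol O = 0.1806
Divide by the smallest (0.1806 mol O): C 2.999, H 3.999, O 1.000
→ C3H4O

C3H4O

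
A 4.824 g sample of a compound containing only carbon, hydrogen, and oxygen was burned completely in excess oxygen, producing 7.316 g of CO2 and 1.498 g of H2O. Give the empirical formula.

CHO

mol C = 7.316 / 44.01 = 0.1662; mass C = 0.1662 × 12.01 = 1.996 g
mol H = 2 × (1.498 / 18.02) = 0.1663; mass H = 0.1663 × 1.008 = 0.1676 g
mass O = 4.824 − (2.164) = 2.660 g → mol O = 0.1662
Ratios (÷ 0.1662): C 1.000, H 1.000, O 1.000
Ratio ≈ 1:1:1, so the empirical formula is CHO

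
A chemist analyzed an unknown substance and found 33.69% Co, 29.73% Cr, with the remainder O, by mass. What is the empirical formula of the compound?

Assume 100 g: 33.69 g Co, 29.73 g Cr, 36.58 g O.
n(Co) = 33.69/58.93 = 0.5717, n(Cr) = 29.73/52.00 = 0.5717, n(O) = 36.58/16.00 = 2.286
Smallest is Co at 0.5717 mol; normalising gives Co 1.000, Cr 1.000, O 3.999
Ratio ≈ 1:1:4, so the empirical formula is CoCrO4

CoCrO4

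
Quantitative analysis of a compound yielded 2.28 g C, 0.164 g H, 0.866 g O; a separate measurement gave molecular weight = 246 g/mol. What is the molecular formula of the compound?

Moles — C: 2.28 / 12.01 = 0.1898 mol; H: 0.164 / 1.008 = 0.1627 mol; O: 0.866 / 16.00 = 0.05412 mol
Smallest is O at 0.05412 mol; normalising gives C 3.507, H 3.006, O 1.000
Multiply by 2: C 7.01, H 6.01, O 2.00 → C7H6O2
Empirical-formula mass = 122.12 g/mol
n = 246 / 122.12 = 2.01 ≈ 2
Molecular formula = (C7H6O2)×2 = C14H12O4

C14H12O4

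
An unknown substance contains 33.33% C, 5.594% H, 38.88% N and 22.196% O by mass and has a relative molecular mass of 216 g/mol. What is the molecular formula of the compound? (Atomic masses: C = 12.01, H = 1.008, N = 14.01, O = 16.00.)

Assume 100 g: 33.33 g C, 5.594 g H, 38.88 g N, 22.196 g O.
C: 33.33 g ÷ 12.01 g/mol = 2.775 mol
H: 5.594 g ÷ 1.008 g/mol = 5.55 mol
N: 38.88 g ÷ 14.01 g/mol = 2.775 mol
O: 22.196 g ÷ 16.00 g/mol = 1.387 mol
Ratios (÷ 1.387): C 2.000, H 4.000, N 2.000, O 1.000
≈ 2:4:2:1 → C2H4N2O
Empirical-formula mass = 72.07 g/mol
n = 216 / 72.07 = 3.00 ≈ 3
Molecular formula = (C2H4N2O)×3 = C6H12N6O3

C6H12N6O3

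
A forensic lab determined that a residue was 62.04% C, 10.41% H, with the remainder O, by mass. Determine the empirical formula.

C3H6O

Assume 100 g: 62.04 g C, 10.41 g H, 27.55 g O.
n(C) = 62.04/12.01 = 5.166, n(H) = 10.41/1.008 = 10.33, n(O) = 27.55/16.00 = 1.722
Ratios (÷ 1.722): C 3.000, H 5.998, O 1.000
→ C3H6O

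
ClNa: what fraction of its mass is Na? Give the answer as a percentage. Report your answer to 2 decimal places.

39.34%

Molar mass = 1(35.45) + 1(22.99) = 58.440 g/mol
Mass of Na per mole = 1 × 22.99 = 22.990 g
% Na = 22.990 / 58.440 × 100 = 39.34%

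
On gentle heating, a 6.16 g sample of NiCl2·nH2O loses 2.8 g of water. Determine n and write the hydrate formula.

NiCl2·6H2O

Mass of anhydrous NiCl2 = 6.16 − 2.8 = 3.36 g
mol H2O = 2.8 / 18.02 = 0.1554
Molar mass of NiCl2 = 129.59 g/mol → mol NiCl2 = 3.36 / 129.59 = 0.02593
n = 0.1554 / 0.02593 = 5.99 ≈ 6 → NiCl2·6H2O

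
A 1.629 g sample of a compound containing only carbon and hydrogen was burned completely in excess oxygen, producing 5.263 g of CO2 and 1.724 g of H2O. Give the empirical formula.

mol C = 5.263 / 44.01 = 0.1196; mass C = 0.1196 × 12.01 = 1.436 g
mol H = 2 × (1.724 / 18.02) = 0.1913; mass H = 0.1913 × 1.008 = 0.1929 g
Smallest is C at 0.1196 mol; normalising gives C 1.000, H 1.600
Scaling by 5: C 5.00, H 8.00 → C5H8

C5H8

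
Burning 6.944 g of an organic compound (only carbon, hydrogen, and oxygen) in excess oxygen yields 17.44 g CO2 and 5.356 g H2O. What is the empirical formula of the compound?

C4H6O

mol C = 17.44 / 44.01 = 0.3963; mass C = 0.3963 × 12.01 = 4.759 g
mol H = 2 × (5.356 / 18.02) = 0.5945; mass H = 0.5945 × 1.008 = 0.5992 g
mass O = 6.944 − (5.358) = 1.586 g → mol O = 0.09910
Divide by the smallest (0.0991 mol O): C 3.999, H 5.999, O 1.000
Ratio ≈ 4:6:1, so the empirical formula is C4H6O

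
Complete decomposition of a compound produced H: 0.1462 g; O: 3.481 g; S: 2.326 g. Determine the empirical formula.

H2O3S

Moles — H: 0.1462 / 1.008 = 0.145 mol; O: 3.481 / 16.00 = 0.2176 mol; S: 2.326 / 32.07 = 0.07253 mol
Smallest is S at 0.07253 mol; normalising gives H 2.000, O 3.000, S 1.000
Ratio ≈ 2:3:1, so the empirical formula is H2O3S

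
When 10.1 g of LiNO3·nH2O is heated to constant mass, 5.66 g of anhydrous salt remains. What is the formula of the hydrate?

LiNO3·3H2O

Mass of water lost = 10.1 − 5.66 = 4.44 g → 4.44 / 18.02 = 0.2464 mol H2O
Molar mass of LiNO3 = 68.95 g/mol → mol LiNO3 = 5.66 / 68.95 = 0.08209
n = 0.2464 / 0.08209 = 3.00 ≈ 3 → LiNO3·3H2O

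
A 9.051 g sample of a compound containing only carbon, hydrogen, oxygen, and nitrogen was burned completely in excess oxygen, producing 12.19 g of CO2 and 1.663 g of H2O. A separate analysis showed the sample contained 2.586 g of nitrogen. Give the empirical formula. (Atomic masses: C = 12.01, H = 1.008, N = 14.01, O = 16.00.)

C3H2N2O2

mol C = 12.19 / 44.01 = 0.2770; mass C = 0.2770 × 12.01 = 3.327 g
mol H = 2 × (1.663 / 18.02) = 0.1846; mass H = 0.1846 × 1.008 = 0.1860 g
mol N = 2.586 / 14.01 = 0.1846
mass O = 9.051 − (6.099) = 2.952 g → mol O = 0.1845
Ratios (÷ 0.1845): C 1.501, H 1.000, N 1.000, O 1.000
×2: C 3.00, H 2.00, N 2.00, O 2.00 → C3H2N2O2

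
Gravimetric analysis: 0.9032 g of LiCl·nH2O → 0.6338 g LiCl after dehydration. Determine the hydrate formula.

LiCl·H2O

Mass of water lost = 0.9032 − 0.6338 = 0.2694 g → 0.2694 / 18.02 = 0.01495 mol H2O
Molar mass of LiCl = 42.39 g/mol → mol LiCl = 0.6338 / 42.39 = 0.01495
n = 0.01495 / 0.01495 = 1.00 ≈ 1 → LiCl·H2O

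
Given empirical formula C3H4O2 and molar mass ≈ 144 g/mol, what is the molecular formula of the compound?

C6H8O4

Empirical-formula mass = 72.06 g/mol
n = 144 / 72.06 = 2.00 ≈ 2
Molecular formula = (C3H4O2)2 = C6H8O4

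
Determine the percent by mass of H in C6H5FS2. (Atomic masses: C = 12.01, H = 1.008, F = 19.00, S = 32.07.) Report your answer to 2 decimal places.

Molar mass = 6(12.01) + 5(1.008) + 1(19.00) + 2(32.07) = 160.240 g/mol
Mass of H per mole = 5 × 1.008 = 5.040 g
% H = 5.040 / 160.240 × 100 = 3.15%

3.15%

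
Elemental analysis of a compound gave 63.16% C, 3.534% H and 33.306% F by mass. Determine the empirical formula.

Assume 100 g: 63.16 g C, 3.534 g H, 33.306 g F.
C: 63.16 g ÷ 12.01 g/mol = 5.259 mol
H: 3.534 g ÷ 1.008 g/mol = 3.506 mol
F: 33.306 g ÷ 19.00 g/mol = 1.753 mol
Smallest is F at 1.753 mol; normalising gives C 3.000, H 2.000, F 1.000
Ratio ≈ 3:2:1, so the empirical formula is C3H2F

C3H2F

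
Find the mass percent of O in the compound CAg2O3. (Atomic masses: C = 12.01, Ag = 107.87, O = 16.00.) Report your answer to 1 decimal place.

Molar mass = 1(12.01) + 2(107.87) + 3(16.00) = 275.750 g/mol
Mass of O per mole = 3 × 16.00 = 48.000 g
% O = 48.000 / 275.750 × 100 = 17.4%

17.4%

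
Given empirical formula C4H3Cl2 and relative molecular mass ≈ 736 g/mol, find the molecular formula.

Empirical-formula mass = 121.96 g/mol
n = 736 / 121.96 = 6.03 ≈ 6
Molecular formula = (C4H3Cl2)6 = C24H18Cl12

C24H18Cl12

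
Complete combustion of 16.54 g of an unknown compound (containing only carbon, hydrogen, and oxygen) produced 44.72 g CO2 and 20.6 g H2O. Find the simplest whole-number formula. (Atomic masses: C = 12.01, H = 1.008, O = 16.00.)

mol C = 44.72 / 44.01 = 1.016; mass C = 1.016 × 12.01 = 12.20 g
mol H = 2 × (20.6 / 18.02) = 2.286; mass H = 2.286 × 1.008 = 2.305 g
mass O = 16.54 − (14.51) = 2.032 g → mol O = 0.1270
Divide by the smallest (0.127 mol O): C 8.003, H 18.006, O 1.000
→ C8H18O

C8H18O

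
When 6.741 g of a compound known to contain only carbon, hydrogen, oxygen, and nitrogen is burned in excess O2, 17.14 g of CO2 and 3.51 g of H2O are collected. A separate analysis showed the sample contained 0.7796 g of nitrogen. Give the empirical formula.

mol C = 17.14 / 44.01 = 0.3895; mass C = 0.3895 × 12.01 = 4.677 g
mol H = 2 × (3.51 / 18.02) = 0.3896; mass H = 0.3896 × 1.008 = 0.3927 g
mol N = 0.7796 / 14.01 = 0.05565
mass O = 6.741 − (5.850) = 0.8913 g → mol O = 0.05571
Divide by the smallest (0.05565 mol N): C 6.999, H 7.001, N 1.000, O 1.001
≈ 7:7:1:1 → C7H7NO

C7H7NO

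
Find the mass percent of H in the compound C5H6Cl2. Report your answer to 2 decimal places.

4.41%

Molar mass = 5(12.01) + 6(1.008) + 2(35.45) = 136.998 g/mol
Mass of H per mole = 6 × 1.008 = 6.048 g
% H = 6.048 / 136.998 × 100 = 4.41%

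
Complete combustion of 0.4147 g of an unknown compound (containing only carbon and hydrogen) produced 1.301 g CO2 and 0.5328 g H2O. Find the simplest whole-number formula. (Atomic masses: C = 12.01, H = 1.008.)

CH2

mol C = 1.301 / 44.01 = 0.02956; mass C = 0.02956 × 12.01 = 0.3550 g
mol H = 2 × (0.5328 / 18.02) = 0.05913; mass H = 0.05913 × 1.008 = 0.05961 g
Ratios (÷ 0.02956): C 1.000, H 2.000
Ratio ≈ 1:2, so the empirical formula is CH2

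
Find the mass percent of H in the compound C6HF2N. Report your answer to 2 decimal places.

Molar mass = 6(12.01) + 1(1.008) + 2(19.00) + 1(14.01) = 125.078 g/mol
Mass of H per mole = 1 × 1.008 = 1.008 g
% H = 1.008 / 125.078 × 100 = 0.81%

0.81%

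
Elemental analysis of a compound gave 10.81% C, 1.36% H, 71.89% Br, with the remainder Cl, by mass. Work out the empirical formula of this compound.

C2H3Br2Cl

Assume 100 g: 10.81 g C, 1.36 g H, 71.89 g Br, 15.94 g Cl.
C: 10.81 g ÷ 12.01 g/mol = 0.9001 mol
H: 1.36 g ÷ 1.008 g/mol = 1.349 mol
Br: 71.89 g ÷ 79.90 g/mol = 0.8997 mol
Cl: 15.94 g ÷ 35.45 g/mol = 0.4496 mol
Smallest is Cl at 0.4496 mol; normalising gives C 2.002, H 3.001, Br 2.001, Cl 1.000
→ C2H3Br2Cl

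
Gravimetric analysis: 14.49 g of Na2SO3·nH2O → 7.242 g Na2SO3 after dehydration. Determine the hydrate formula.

Na2SO3·7H2O

Mass of water lost = 14.49 − 7.242 = 7.248 g → 7.248 / 18.02 = 0.4022 mol H2O
Molar mass of Na2SO3 = 126.05 g/mol → mol Na2SO3 = 7.242 / 126.05 = 0.05745
n = 0.4022 / 0.05745 = 7.00 ≈ 7 → Na2SO3·7H2O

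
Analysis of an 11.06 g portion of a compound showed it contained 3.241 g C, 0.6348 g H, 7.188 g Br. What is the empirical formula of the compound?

n(C) = 3.241/12.01 = 0.2699, n(H) = 0.6348/1.008 = 0.6298, n(Br) = 7.188/79.90 = 0.08996
Smallest is Br at 0.08996 mol; normalising gives C 3.000, H 7.000, Br 1.000
→ C3H7Br

C3H7Br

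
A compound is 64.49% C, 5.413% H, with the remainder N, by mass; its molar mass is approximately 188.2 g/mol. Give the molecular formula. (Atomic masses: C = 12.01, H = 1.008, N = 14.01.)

Assume 100 g: 64.49 g C, 5.413 g H, 30.097 g N.
Moles — C: 64.49 / 12.01 = 5.37 mol; H: 5.413 / 1.008 = 5.37 mol; N: 30.097 / 14.01 = 2.148 mol
Smallest is N at 2.148 mol; normalising gives C 2.500, H 2.500, N 1.000
Multiply by 2: C 5.00, H 5.00, N 2.00 → C5H5N2
Empirical-formula mass = 93.11 g/mol
n = 188.2 / 93.11 = 2.02 ≈ 2
Molecular formula = (C5H5N2)×2 = C10H10N4

C10H10N4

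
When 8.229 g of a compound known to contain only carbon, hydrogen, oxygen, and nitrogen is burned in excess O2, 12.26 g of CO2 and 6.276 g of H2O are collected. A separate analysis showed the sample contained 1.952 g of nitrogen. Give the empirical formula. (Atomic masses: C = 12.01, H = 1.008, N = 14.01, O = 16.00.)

mol C = 12.26 / 44.01 = 0.2786; mass C = 0.2786 × 12.01 = 3.346 g
mol H = 2 × (6.276 / 18.02) = 0.6966; mass H = 0.6966 × 1.008 = 0.7021 g
mol N = 1.952 / 14.01 = 0.1393
mass O = 8.229 − (6.000) = 2.229 g → mol O = 0.1393
Smallest is O at 0.1393 mol; normalising gives C 1.999, H 5.000, N 1.000, O 1.000
≈ 2:5:1:1 → C2H5NO

C2H5NO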